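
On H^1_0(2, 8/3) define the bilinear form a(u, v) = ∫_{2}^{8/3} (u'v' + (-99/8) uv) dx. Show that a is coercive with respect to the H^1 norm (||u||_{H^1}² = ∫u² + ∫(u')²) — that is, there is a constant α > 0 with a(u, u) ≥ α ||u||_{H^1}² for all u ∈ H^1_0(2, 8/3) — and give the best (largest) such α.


α = 9*(-11 + 2*π^2)/(2*(4 + 9*π^2))

Coercivity of a(·,·) on H^1_0(2, 8/3) means a(u, u) ≥ α ||u||_{H^1}² for every u ∈ H^1_0.
The interval has length L = 2/3, and Poincaré/coercivity depend only on L. Here a(u, u) = ∫(u')² + (-99/8)·∫u².
Here c = -99/8 < 0 with |c| < (π/L)² = 9*π^2/4, so coercivity still holds. The condition a(u,u) ≥ α||u||_{H^1}² reads (1−α)∫(u')² ≥ (α−c)∫u². Any admissible α is ≤ 1 (rapidly oscillating u have ∫u²/∫(u')² → 0), and α = 1 would force 0 ≥ (1−c)∫u², impossible since c < 1; so 1−α > 0. By the sharp Poincaré inequality on H^1_0 of an interval of length L, ∫(u')² ≥ (π/L)²∫u² with equality for the first sine mode sin(π(x−x₀)/L) (x₀ the left endpoint), so the inequality holds for all u iff (1−α)(π/L)² ≥ α − c, i.e. α ≤ ((π/L)² + c)/((π/L)² + 1) = (1 + c(L/π)²)/(1 + (L/π)²). (Direct route, valid since c ≤ 0: Poincaré gives c∫u² ≥ c(L/π)²∫(u')², so a(u,u) ≥ (1 + c(L/π)²)∫(u')², while ||u||_{H^1}² ≤ (1 + (L/π)²)∫(u')²; dividing yields the same α.) With (π/L)² = 9*π^2/4 and c = -99/8, the largest admissible constant is α = ((π/L)² + c)/((π/L)² + 1).
Simplifying, α = 9*(-11 + 2*π^2)/(2*(4 + 9*π^2)).


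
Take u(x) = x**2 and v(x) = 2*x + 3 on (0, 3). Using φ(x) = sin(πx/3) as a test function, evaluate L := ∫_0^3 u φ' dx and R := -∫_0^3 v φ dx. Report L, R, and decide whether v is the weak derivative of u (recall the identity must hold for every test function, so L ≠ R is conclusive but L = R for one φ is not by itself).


LHS = -18/π, RHS = -36/π. No, v is not the weak derivative of u.

u(x) = x**2, classical derivative u'(x) = 2*x.
φ(x) = sin(πx/3), so φ'(x) = π*cos(π*x/3)/3.
Note φ(0) = φ(3) = 0, so the boundary term u·φ vanishes.
LHS = ∫_0^3 u(x) φ'(x) dx = ∫_0^3 (π*x^2*cos(π*x/3)/3) dx. Term by term:
  ∫_0^3 π*x^2*cos(π*x/3)/3 dx = -18/π.
So LHS = -18/π.
∫_0^3 v(x) φ(x) dx = ∫_0^3 (2*x*sin(π*x/3) + 3*sin(π*x/3)) dx. Term by term:
  ∫_0^3 3*sin(π*x/3) dx = 18/π;  ∫_0^3 2*x*sin(π*x/3) dx = 18/π.
Sum: 18/π + 18/π = 36/π.
So RHS = -∫_0^3 v(x) φ(x) dx = -36/π.
LHS − RHS = 18/π ≠ 0, so the identity fails.
(For a valid weak derivative the identity must hold for EVERY test function, in particular this one. The failure shows v is NOT the weak derivative of u.)
Correct weak derivative would be u'(x) = 2*x.


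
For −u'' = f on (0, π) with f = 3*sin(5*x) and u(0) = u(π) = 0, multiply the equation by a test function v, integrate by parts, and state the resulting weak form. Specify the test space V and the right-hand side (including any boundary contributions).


V = H^1_0(0, π) (so v(0) = v(π) = 0); weak form: ∫_0^π u'v' dx = ∫_0^π (3*sin(5*x)) v dx for all v ∈ V.

Multiply both sides by a test function v and integrate from 0 to π:
  ∫_0^π −u''(x) v(x) dx = ∫_0^π f(x) v(x) dx.
Integrate the LHS by parts once:
  ∫_0^π −u'' v dx = −[u'(x) v(x)]_0^π + ∫_0^π u'(x) v'(x) dx.
Thus ∫_0^π u'(x) v'(x) dx = ∫_0^π f(x) v(x) dx + [u'(x) v(x)]_0^π.
Choose V so that boundary terms are either known or forced to vanish.
u is Dirichlet: u(0) = u(π) = 0. Let V = H^1_0(0, π); then v(0) = v(π) = 0, and [u' v]_0^π = 0.
Weak formulation: find u (satisfying any essential BC) such that ∫_0^π u'(x) v'(x) dx = ∫_0^π f v dx for all v ∈ V.
Substituting f(x) = 3*sin(5*x), the right-hand side is ∫_0^π (3*sin(5*x)) v dx.


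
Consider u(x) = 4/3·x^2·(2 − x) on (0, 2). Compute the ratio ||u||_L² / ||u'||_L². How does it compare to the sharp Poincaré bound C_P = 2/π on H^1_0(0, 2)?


||u||_L² / ||u'||_L² = sqrt(14)/7 < C_P = 2/π.

u(x) = 4/3·x^2·(2 − x), so u'(x) = 4*x*(4 - 3*x)/3.
u(x) = 4/3·x^2·(2 − x) vanishes at x = 0 and x = 2, so u ∈ H^1_0(0, 2). Differentiate via the product rule and integrate the resulting polynomials term by term.
  ∫_0^2 u² dx = ∫_0^2 (16*x^6/9 - 64*x^5/9 + 64*x^4/9) dx. Term by term:
    ∫_0^2 16*x^6/9 dx = 2048/63;  ∫_0^2 -64*x^5/9 dx = -2048/27;  ∫_0^2 64*x^4/9 dx = 2048/45.
  Sum: 2048/63 − 2048/27 + 2048/45 = 2048/945.
  ∫_0^2 (u')² dx = ∫_0^2 (16*x^4 - 128*x^3/3 + 256*x^2/9) dx. Term by term:
    ∫_0^2 16*x^4 dx = 512/5;  ∫_0^2 -128*x^3/3 dx = -512/3;  ∫_0^2 256*x^2/9 dx = 2048/27.
  Sum: 512/5 − 512/3 + 2048/27 = 1024/135.
∫_0^2 u² dx = 2048/945, so ||u||_L² = 32*sqrt(210)/315.
∫_0^2 (u')² dx = 1024/135, so ||u'||_L² = 32*sqrt(15)/45.
Ratio ||u||_L² / ||u'||_L² = sqrt(14)/7.
Sharp Poincaré constant on H^1_0(0, 2) is C_P = L/π = 2/π, achieved by sin(π/2·x).
A polynomial bump cannot attain the sharp Poincaré constant (only the first sine eigenfunction does), so the ratio is strictly less than C_P, consistent with ||u||_L² ≤ C_P ||u'||_L².


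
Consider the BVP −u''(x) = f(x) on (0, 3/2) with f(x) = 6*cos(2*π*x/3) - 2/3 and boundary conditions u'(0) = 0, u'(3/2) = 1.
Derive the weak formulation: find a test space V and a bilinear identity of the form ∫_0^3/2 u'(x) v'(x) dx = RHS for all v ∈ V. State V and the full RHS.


V = H^1(0, 3/2) (v unrestricted at boundary; u is determined up to an additive constant); weak form: ∫_0^3/2 u'v' dx = ∫_0^3/2 (6*cos(2*π*x/3) - 2/3) v dx + v(3/2) for all v ∈ V.

Multiply both sides by a test function v and integrate from 0 to 3/2:
  ∫_0^3/2 −u''(x) v(x) dx = ∫_0^3/2 f(x) v(x) dx.
Integrate the LHS by parts once:
  ∫_0^3/2 −u'' v dx = −[u'(x) v(x)]_0^3/2 + ∫_0^3/2 u'(x) v'(x) dx.
Thus ∫_0^3/2 u'(x) v'(x) dx = ∫_0^3/2 f(x) v(x) dx + [u'(x) v(x)]_0^3/2.
Choose V so that boundary terms are either known or forced to vanish.
u has inhomogeneous Neumann u'(0) = 0, u'(3/2) = 1. [u' v]_0^3/2 = (1)·v(3/2) − (0)·v(0) = v(3/2). Take V = H^1(0, 3/2); boundary term becomes part of RHS.
Weak formulation: find u (satisfying any essential BC) such that ∫_0^3/2 u'(x) v'(x) dx = ∫_0^3/2 f v dx + v(3/2) for all v ∈ V (Neumann data are natural BCs: they enter the RHS as boundary terms).
Substituting f(x) = 6*cos(2*π*x/3) - 2/3, the right-hand side is ∫_0^3/2 (6*cos(2*π*x/3) - 2/3) v dx + v(3/2).
Compatibility check (pure Neumann): taking v ≡ 1 ∈ V gives 0 = ∫_0^3/2 f dx + (1) − (0), i.e. ∫_0^3/2 f dx must equal u'(0) − u'(3/2) = -1. Indeed ∫_0^3/2 (6*cos(2*π*x/3) - 2/3) dx = -1, so the data are compatible. The solution is then unique only up to an additive constant (fix it e.g. by requiring ∫_0^3/2 u dx = 0).


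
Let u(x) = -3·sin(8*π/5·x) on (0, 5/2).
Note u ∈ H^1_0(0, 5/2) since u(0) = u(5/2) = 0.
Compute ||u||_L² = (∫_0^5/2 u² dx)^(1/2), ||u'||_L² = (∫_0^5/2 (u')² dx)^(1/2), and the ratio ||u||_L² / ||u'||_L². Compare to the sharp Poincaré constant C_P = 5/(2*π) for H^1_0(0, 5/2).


||u||_L² / ||u'||_L² = 5/(8*π) < C_P = 5/(2*π).

u(x) = -3·sin(8*π/5·x), so u'(x) = -24*π*cos(8*π*x/5)/5.
Writing u(x) = A·sin(kπx/L) with A = -3 and k = 4, use ∫_0^L sin²(kπx/L) dx = L/2 and ∫_0^L cos²(kπx/L) dx = L/2.
u² = 9·sin²(8*π/5·x) and (u')² = 576*π^2/25·cos²(8*π/5·x), and each of sin², cos² integrates to L/2 = 5/4 over (0, 5/2).
∫_0^5/2 u² dx = 45/4, so ||u||_L² = 3*sqrt(5)/2.
∫_0^5/2 (u')² dx = 144*π^2/5, so ||u'||_L² = 12*sqrt(5)*π/5.
Ratio ||u||_L² / ||u'||_L² = 5/(8*π).
Sharp Poincaré constant on H^1_0(0, 5/2) is C_P = L/π = 5/(2*π), achieved by sin(2*π/5·x).
This is the k = 4 harmonic; the ratio L/(kπ) is strictly less than C_P = L/π, consistent with the sharp inequality ||u||_L² ≤ C_P ||u'||_L².


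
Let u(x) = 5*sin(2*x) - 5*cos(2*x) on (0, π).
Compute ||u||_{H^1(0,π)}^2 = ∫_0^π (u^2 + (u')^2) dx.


||u||_{H^1(0,π)}^2 = 125*π

u'(x) = 10*sin(2*x) + 10*cos(2*x).
Expand u² and (u')² and integrate term by term on (0, π), using: for integers n ≥ 1, ∫_0^π sin²(nx) dx = ∫_0^π cos²(nx) dx = π/2; for n ≠ n', ∫_0^π sin(nx)sin(n'x) dx = ∫_0^π cos(nx)cos(n'x) dx = 0; and by product-to-sum, ∫_0^π sin(nx)cos(n'x) dx = ½∫_0^π [sin((n+n')x) + sin((n−n')x)] dx, which is 0 when n+n' is even and 2n/(n²−n'²) when n+n' is odd (it need not vanish on (0, π)).
  u² squared terms: (-5)²·∫cos(2x)² dx = 25·π/2 = 25*π/2;  (5)²·∫sin(2x)² dx = 25·π/2 = 25*π/2.
  u² cross terms: 2·(-5)·(5)·∫cos(2x)·sin(2x) dx = -50·(0) = 0.
  So ∫_0^π u² dx = 25*π/2 + 25*π/2 + 0 = 25*π.
  (u')² squared terms: (10)²·∫cos(2x)² dx = 100·π/2 = 50*π;  (10)²·∫sin(2x)² dx = 100·π/2 = 50*π.
  (u')² cross terms: 2·(10)·(10)·∫cos(2x)·sin(2x) dx = 200·(0) = 0.
  So ∫_0^π (u')² dx = 50*π + 50*π + 0 = 100*π.
||u||_{H^1}^2 = (25*π) + (100*π) = 125*π.


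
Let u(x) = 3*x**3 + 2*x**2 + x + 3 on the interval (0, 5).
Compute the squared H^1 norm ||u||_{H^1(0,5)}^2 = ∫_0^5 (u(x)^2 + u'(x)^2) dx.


||u||_{H^1}^2 = 8628575/42

The H^1 norm (squared) on an interval (0, L) is
  ||u||_{H^1}^2 = ∫_0^L u(x)^2 dx + ∫_0^L u'(x)^2 dx.
Compute u'(x) = 9*x**2 + 4*x + 1.
Then u(x)^2 = 9*x**6 + 12*x**5 + 10*x**4 + 22*x**3 + 13*x**2 + 6*x + 9 and u'(x)^2 = 81*x**4 + 72*x**3 + 34*x**2 + 8*x + 1.
Integrate each monomial from 0 to 5 using ∫_0^5 c·x^n dx = c·5^(n+1)/(n+1):
  ∫_0^5 u(x)^2 dx = ∫_0^5 (9*x^6 + 12*x^5 + 10*x^4 + 22*x^3 + 13*x^2 + 6*x + 9) dx. Term by term:
    ∫_0^5 9*x^6 dx = 703125/7;  ∫_0^5 12*x^5 dx = 31250;  ∫_0^5 10*x^4 dx = 6250;
    ∫_0^5 22*x^3 dx = 6875/2;  ∫_0^5 13*x^2 dx = 1625/3;  ∫_0^5 6*x dx = 75;
    ∫_0^5 9 dx = 45.
  Sum: 703125/7 + 31250 + 6250 + 6875/2 + 1625/3 + 75 + 45 = 5965915/42.
  ∫_0^5 u'(x)^2 dx = ∫_0^5 (81*x^4 + 72*x^3 + 34*x^2 + 8*x + 1) dx. Term by term:
    ∫_0^5 81*x^4 dx = 50625;  ∫_0^5 72*x^3 dx = 11250;  ∫_0^5 34*x^2 dx = 4250/3;
    ∫_0^5 8*x dx = 100;  ∫_0^5 1 dx = 5.
  Sum: 50625 + 11250 + 4250/3 + 100 + 5 = 190190/3.
Adding: ||u||_{H^1}^2 = 5965915/42 + 190190/3 = 8628575/42.


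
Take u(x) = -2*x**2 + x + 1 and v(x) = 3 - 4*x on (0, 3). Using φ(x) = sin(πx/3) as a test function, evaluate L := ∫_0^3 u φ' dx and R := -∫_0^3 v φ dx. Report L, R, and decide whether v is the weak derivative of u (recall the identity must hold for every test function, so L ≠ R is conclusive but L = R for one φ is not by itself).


LHS = 30/π, RHS = 18/π. No, v is not the weak derivative of u.

u(x) = -2*x**2 + x + 1, classical derivative u'(x) = 1 - 4*x.
φ(x) = sin(πx/3), so φ'(x) = π*cos(π*x/3)/3.
Note φ(0) = φ(3) = 0, so the boundary term u·φ vanishes.
LHS = ∫_0^3 u(x) φ'(x) dx = ∫_0^3 (-2*π*x^2*cos(π*x/3)/3 + π*x*cos(π*x/3)/3 + π*cos(π*x/3)/3) dx. Term by term:
  ∫_0^3 π*cos(π*x/3)/3 dx = 0;  ∫_0^3 -2*π*x^2*cos(π*x/3)/3 dx = 36/π;  ∫_0^3 π*x*cos(π*x/3)/3 dx = -6/π.
Sum: 0 + 36/π − 6/π = 30/π.
So LHS = 30/π.
∫_0^3 v(x) φ(x) dx = ∫_0^3 (-4*x*sin(π*x/3) + 3*sin(π*x/3)) dx. Term by term:
  ∫_0^3 3*sin(π*x/3) dx = 18/π;  ∫_0^3 -4*x*sin(π*x/3) dx = -36/π.
Sum: 18/π − 36/π = -18/π.
So RHS = -∫_0^3 v(x) φ(x) dx = 18/π.
LHS − RHS = 12/π ≠ 0, so the identity fails.
(For a valid weak derivative the identity must hold for EVERY test function, in particular this one. The failure shows v is NOT the weak derivative of u.)
Correct weak derivative would be u'(x) = 1 - 4*x.


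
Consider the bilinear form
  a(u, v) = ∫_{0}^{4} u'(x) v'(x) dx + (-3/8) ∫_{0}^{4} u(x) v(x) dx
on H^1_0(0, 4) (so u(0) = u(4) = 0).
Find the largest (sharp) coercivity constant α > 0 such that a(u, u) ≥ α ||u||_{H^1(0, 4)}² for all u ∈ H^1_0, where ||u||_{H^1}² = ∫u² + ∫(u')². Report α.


α = (-6 + π^2)/(π^2 + 16)

Coercivity of a(·,·) on H^1_0(0, 4) means a(u, u) ≥ α ||u||_{H^1}² for every u ∈ H^1_0.
The interval has length L = 4, and Poincaré/coercivity depend only on L. Here a(u, u) = ∫(u')² + (-3/8)·∫u².
Here c = -3/8 < 0 with |c| < (π/L)² = π^2/16, so coercivity still holds. The condition a(u,u) ≥ α||u||_{H^1}² reads (1−α)∫(u')² ≥ (α−c)∫u². Any admissible α is ≤ 1 (rapidly oscillating u have ∫u²/∫(u')² → 0), and α = 1 would force 0 ≥ (1−c)∫u², impossible since c < 1; so 1−α > 0. By the sharp Poincaré inequality on H^1_0 of an interval of length L, ∫(u')² ≥ (π/L)²∫u² with equality for the first sine mode sin(π(x−x₀)/L) (x₀ the left endpoint), so the inequality holds for all u iff (1−α)(π/L)² ≥ α − c, i.e. α ≤ ((π/L)² + c)/((π/L)² + 1) = (1 + c(L/π)²)/(1 + (L/π)²). (Direct route, valid since c ≤ 0: Poincaré gives c∫u² ≥ c(L/π)²∫(u')², so a(u,u) ≥ (1 + c(L/π)²)∫(u')², while ||u||_{H^1}² ≤ (1 + (L/π)²)∫(u')²; dividing yields the same α.) With (π/L)² = π^2/16 and c = -3/8, the largest admissible constant is α = ((π/L)² + c)/((π/L)² + 1).
Simplifying, α = (-6 + π^2)/(π^2 + 16).


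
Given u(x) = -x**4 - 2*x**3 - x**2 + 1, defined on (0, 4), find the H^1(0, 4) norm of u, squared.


||u||_{H^1}^2 = 50607212/315

The H^1 norm (squared) on an interval (0, L) is
  ||u||_{H^1}^2 = ∫_0^L u(x)^2 dx + ∫_0^L u'(x)^2 dx.
Compute u'(x) = -4*x**3 - 6*x**2 - 2*x.
Then u(x)^2 = x**8 + 4*x**7 + 6*x**6 + 4*x**5 - x**4 - 4*x**3 - 2*x**2 + 1 and u'(x)^2 = 16*x**6 + 48*x**5 + 52*x**4 + 24*x**3 + 4*x**2.
Integrate each monomial from 0 to 4 using ∫_0^4 c·x^n dx = c·4^(n+1)/(n+1):
  ∫_0^4 u(x)^2 dx = ∫_0^4 (x^8 + 4*x^7 + 6*x^6 + 4*x^5 - x^4 - 4*x^3 - 2*x^2 + 1) dx. Term by term:
    ∫_0^4 x^8 dx = 262144/9;  ∫_0^4 4*x^7 dx = 32768;  ∫_0^4 6*x^6 dx = 98304/7;
    ∫_0^4 4*x^5 dx = 8192/3;  ∫_0^4 -x^4 dx = -1024/5;  ∫_0^4 -4*x^3 dx = -256;
    ∫_0^4 -2*x^2 dx = -128/3;  ∫_0^4 1 dx = 4.
  Sum: 262144/9 + 32768 + 98304/7 + 8192/3 − 1024/5 − 256 − 128/3 + 4 = 24623468/315.
  ∫_0^4 u'(x)^2 dx = ∫_0^4 (16*x^6 + 48*x^5 + 52*x^4 + 24*x^3 + 4*x^2) dx. Term by term:
    ∫_0^4 16*x^6 dx = 262144/7;  ∫_0^4 48*x^5 dx = 32768;  ∫_0^4 52*x^4 dx = 53248/5;
    ∫_0^4 24*x^3 dx = 1536;  ∫_0^4 4*x^2 dx = 256/3.
  Sum: 262144/7 + 32768 + 53248/5 + 1536 + 256/3 = 8661248/105.
Adding: ||u||_{H^1}^2 = 24623468/315 + 8661248/105 = 50607212/315.


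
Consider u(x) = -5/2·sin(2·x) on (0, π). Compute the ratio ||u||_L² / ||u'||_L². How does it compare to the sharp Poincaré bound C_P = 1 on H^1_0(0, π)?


||u||_L² / ||u'||_L² = 1/2 < C_P = 1.

u(x) = -5/2·sin(2·x), so u'(x) = -5*cos(2*x).
Writing u(x) = A·sin(kπx/L) with A = -5/2 and k = 2, use ∫_0^L sin²(kπx/L) dx = L/2 and ∫_0^L cos²(kπx/L) dx = L/2.
u² = 25/4·sin²(2·x) and (u')² = 25·cos²(2·x), and each of sin², cos² integrates to L/2 = π/2 over (0, π).
∫_0^π u² dx = 25*π/8, so ||u||_L² = 5*sqrt(2)*sqrt(π)/4.
∫_0^π (u')² dx = 25*π/2, so ||u'||_L² = 5*sqrt(2)*sqrt(π)/2.
Ratio ||u||_L² / ||u'||_L² = 1/2.
Sharp Poincaré constant on H^1_0(0, π) is C_P = L/π = 1, achieved by sin(x).
This is the k = 2 harmonic; the ratio L/(kπ) is strictly less than C_P = L/π, consistent with the sharp inequality ||u||_L² ≤ C_P ||u'||_L².


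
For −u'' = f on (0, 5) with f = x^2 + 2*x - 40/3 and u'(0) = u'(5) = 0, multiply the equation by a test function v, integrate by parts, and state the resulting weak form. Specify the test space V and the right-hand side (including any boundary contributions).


V = H^1(0, 5) (no boundary constraint on v; u is determined up to an additive constant); weak form: ∫_0^5 u'v' dx = ∫_0^5 (x^2 + 2*x - 40/3) v dx for all v ∈ V.

Multiply both sides by a test function v and integrate from 0 to 5:
  ∫_0^5 −u''(x) v(x) dx = ∫_0^5 f(x) v(x) dx.
Integrate the LHS by parts once:
  ∫_0^5 −u'' v dx = −[u'(x) v(x)]_0^5 + ∫_0^5 u'(x) v'(x) dx.
Thus ∫_0^5 u'(x) v'(x) dx = ∫_0^5 f(x) v(x) dx + [u'(x) v(x)]_0^5.
Choose V so that boundary terms are either known or forced to vanish.
u has homogeneous Neumann: u'(0) = u'(5) = 0. So [u' v]_0^5 = 0·v(5) − 0·v(0) = 0 for any v; take V = H^1(0, 5).
Weak formulation: find u (satisfying any essential BC) such that ∫_0^5 u'(x) v'(x) dx = ∫_0^5 f v dx for all v ∈ V (homogeneous Neumann, so boundary terms vanish).
Substituting f(x) = x^2 + 2*x - 40/3, the right-hand side is ∫_0^5 (x^2 + 2*x - 40/3) v dx.
Compatibility check (pure Neumann): taking v ≡ 1 ∈ V gives 0 = ∫_0^5 f dx + (0) − (0), i.e. ∫_0^5 f dx must equal u'(0) − u'(5) = 0. Indeed ∫_0^5 (x^2 + 2*x - 40/3) dx = 0, so the data are compatible. The solution is then unique only up to an additive constant (fix it e.g. by requiring ∫_0^5 u dx = 0).


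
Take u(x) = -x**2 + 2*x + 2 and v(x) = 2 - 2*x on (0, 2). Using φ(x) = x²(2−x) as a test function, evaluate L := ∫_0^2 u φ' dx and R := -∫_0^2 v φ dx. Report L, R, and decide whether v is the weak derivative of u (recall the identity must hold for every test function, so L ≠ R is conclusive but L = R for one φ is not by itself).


LHS = 8/15, RHS = 8/15. Yes, v = u' weakly.

u(x) = -x**2 + 2*x + 2, classical derivative u'(x) = 2 - 2*x.
φ(x) = x²(2−x), so φ'(x) = x*(4 - 3*x).
Note φ(0) = φ(2) = 0, so the boundary term u·φ vanishes.
LHS = ∫_0^2 u(x) φ'(x) dx = ∫_0^2 (3*x^4 - 10*x^3 + 2*x^2 + 8*x) dx. Term by term:
  ∫_0^2 3*x^4 dx = 96/5;  ∫_0^2 -10*x^3 dx = -40;  ∫_0^2 2*x^2 dx = 16/3;
  ∫_0^2 8*x dx = 16.
Sum: 96/5 − 40 + 16/3 + 16 = 8/15.
So LHS = 8/15.
∫_0^2 v(x) φ(x) dx = ∫_0^2 (2*x^4 - 6*x^3 + 4*x^2) dx. Term by term:
  ∫_0^2 2*x^4 dx = 64/5;  ∫_0^2 -6*x^3 dx = -24;  ∫_0^2 4*x^2 dx = 32/3.
Sum: 64/5 − 24 + 32/3 = -8/15.
So RHS = -∫_0^2 v(x) φ(x) dx = 8/15.
LHS = RHS, so the identity holds for this test φ.
Moreover u is smooth here and v(x) = u'(x) = 2 - 2*x pointwise, so the identity holds for every test function. Hence v is the weak derivative of u.


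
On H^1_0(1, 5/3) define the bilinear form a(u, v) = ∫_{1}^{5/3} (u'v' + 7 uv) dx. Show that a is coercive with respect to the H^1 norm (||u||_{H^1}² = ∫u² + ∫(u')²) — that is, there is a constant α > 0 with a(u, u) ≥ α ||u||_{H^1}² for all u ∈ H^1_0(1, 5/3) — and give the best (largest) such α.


α = 1

Coercivity of a(·,·) on H^1_0(1, 5/3) means a(u, u) ≥ α ||u||_{H^1}² for every u ∈ H^1_0.
The interval has length L = 2/3, and Poincaré/coercivity depend only on L. Here a(u, u) = ∫(u')² + (7)·∫u².
Here c = 7 ≥ 1, so a(u,u) = ∫(u')² + c∫u² ≥ ∫(u')² + ∫u² = ||u||_{H^1}², i.e. α = 1 works. No larger α is possible: a(u,u) ≥ α||u||_{H^1}² means (1−α)∫(u')² ≥ (α−c)∫u², and for the modes u_n = sin(nπ(x−x₀)/L) (x₀ the left endpoint) one has ∫u_n²/∫(u_n')² = (L/(nπ))² → 0, so a(u_n,u_n)/||u_n||_{H^1}² → 1. Hence the optimal constant is α = 1.
Therefore α = 1.


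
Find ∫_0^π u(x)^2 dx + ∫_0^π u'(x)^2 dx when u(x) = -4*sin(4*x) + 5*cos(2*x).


||u||_{H^1(0,π)}^2 = 397*π/2

u'(x) = -10*sin(2*x) - 16*cos(4*x).
Expand u² and (u')² and integrate term by term on (0, π), using: for integers n ≥ 1, ∫_0^π sin²(nx) dx = ∫_0^π cos²(nx) dx = π/2; for n ≠ n', ∫_0^π sin(nx)sin(n'x) dx = ∫_0^π cos(nx)cos(n'x) dx = 0; and by product-to-sum, ∫_0^π sin(nx)cos(n'x) dx = ½∫_0^π [sin((n+n')x) + sin((n−n')x)] dx, which is 0 when n+n' is even and 2n/(n²−n'²) when n+n' is odd (it need not vanish on (0, π)).
  u² squared terms: (-4)²·∫sin(4x)² dx = 16·π/2 = 8*π;  (5)²·∫cos(2x)² dx = 25·π/2 = 25*π/2.
  u² cross terms: 2·(-4)·(5)·∫sin(4x)·cos(2x) dx = -40·(0) = 0.
  So ∫_0^π u² dx = 8*π + 25*π/2 + 0 = 41*π/2.
  (u')² squared terms: (-16)²·∫cos(4x)² dx = 256·π/2 = 128*π;  (-10)²·∫sin(2x)² dx = 100·π/2 = 50*π.
  (u')² cross terms: 2·(-16)·(-10)·∫cos(4x)·sin(2x) dx = 320·(0) = 0.
  So ∫_0^π (u')² dx = 128*π + 50*π + 0 = 178*π.
||u||_{H^1}^2 = (41*π/2) + (178*π) = 397*π/2.


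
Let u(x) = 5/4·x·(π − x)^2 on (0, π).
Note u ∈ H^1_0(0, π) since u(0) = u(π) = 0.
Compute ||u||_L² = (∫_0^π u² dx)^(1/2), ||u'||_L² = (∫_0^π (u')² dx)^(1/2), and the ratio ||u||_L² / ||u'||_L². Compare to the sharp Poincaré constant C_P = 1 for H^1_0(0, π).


||u||_L² / ||u'||_L² = sqrt(14)*π/14 < C_P = 1.

u(x) = 5/4·x·(π − x)^2, so u'(x) = 5*(x - π)*(3*x - π)/4.
u(x) = 5/4·x·(π − x)^2 vanishes at x = 0 and x = π, so u ∈ H^1_0(0, π). Differentiate via the product rule and integrate the resulting polynomials term by term.
  ∫_0^π u² dx = ∫_0^π (25*x^6/16 - 25*π*x^5/4 + 75*π^2*x^4/8 - 25*π^3*x^3/4 + 25*π^4*x^2/16) dx. Term by term:
    ∫_0^π 25*x^6/16 dx = 25*π^7/112;  ∫_0^π -25*π*x^5/4 dx = -25*π^7/24;  ∫_0^π 75*π^2*x^4/8 dx = 15*π^7/8;
    ∫_0^π -25*π^3*x^3/4 dx = -25*π^7/16;  ∫_0^π 25*π^4*x^2/16 dx = 25*π^7/48.
  Sum: 25*π^7/112 − 25*π^7/24 + 15*π^7/8 − 25*π^7/16 + 25*π^7/48 = 5*π^7/336.
  ∫_0^π (u')² dx = ∫_0^π (225*x^4/16 - 75*π*x^3/2 + 275*π^2*x^2/8 - 25*π^3*x/2 + 25*π^4/16) dx. Term by term:
    ∫_0^π 225*x^4/16 dx = 45*π^5/16;  ∫_0^π -75*π*x^3/2 dx = -75*π^5/8;  ∫_0^π 275*π^2*x^2/8 dx = 275*π^5/24;
    ∫_0^π -25*π^3*x/2 dx = -25*π^5/4;  ∫_0^π 25*π^4/16 dx = 25*π^5/16.
  Sum: 45*π^5/16 − 75*π^5/8 + 275*π^5/24 − 25*π^5/4 + 25*π^5/16 = 5*π^5/24.
∫_0^π u² dx = 5*π^7/336, so ||u||_L² = sqrt(105)*π^(7/2)/84.
∫_0^π (u')² dx = 5*π^5/24, so ||u'||_L² = sqrt(30)*π^(5/2)/12.
Ratio ||u||_L² / ||u'||_L² = sqrt(14)*π/14.
Sharp Poincaré constant on H^1_0(0, π) is C_P = L/π = 1, achieved by sin(x).
A polynomial bump cannot attain the sharp Poincaré constant (only the first sine eigenfunction does), so the ratio is strictly less than C_P, consistent with ||u||_L² ≤ C_P ||u'||_L².


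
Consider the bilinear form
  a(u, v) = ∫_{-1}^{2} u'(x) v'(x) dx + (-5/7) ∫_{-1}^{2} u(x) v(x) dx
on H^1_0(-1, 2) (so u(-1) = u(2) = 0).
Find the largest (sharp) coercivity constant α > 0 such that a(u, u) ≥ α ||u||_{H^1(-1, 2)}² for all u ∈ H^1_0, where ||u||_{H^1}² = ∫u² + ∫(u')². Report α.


α = (-45/7 + π^2)/(9 + π^2)

Coercivity of a(·,·) on H^1_0(-1, 2) means a(u, u) ≥ α ||u||_{H^1}² for every u ∈ H^1_0.
The interval has length L = 3, and Poincaré/coercivity depend only on L. Here a(u, u) = ∫(u')² + (-5/7)·∫u².
Here c = -5/7 < 0 with |c| < (π/L)² = π^2/9, so coercivity still holds. The condition a(u,u) ≥ α||u||_{H^1}² reads (1−α)∫(u')² ≥ (α−c)∫u². Any admissible α is ≤ 1 (rapidly oscillating u have ∫u²/∫(u')² → 0), and α = 1 would force 0 ≥ (1−c)∫u², impossible since c < 1; so 1−α > 0. By the sharp Poincaré inequality on H^1_0 of an interval of length L, ∫(u')² ≥ (π/L)²∫u² with equality for the first sine mode sin(π(x−x₀)/L) (x₀ the left endpoint), so the inequality holds for all u iff (1−α)(π/L)² ≥ α − c, i.e. α ≤ ((π/L)² + c)/((π/L)² + 1) = (1 + c(L/π)²)/(1 + (L/π)²). (Direct route, valid since c ≤ 0: Poincaré gives c∫u² ≥ c(L/π)²∫(u')², so a(u,u) ≥ (1 + c(L/π)²)∫(u')², while ||u||_{H^1}² ≤ (1 + (L/π)²)∫(u')²; dividing yields the same α.) With (π/L)² = π^2/9 and c = -5/7, the largest admissible constant is α = ((π/L)² + c)/((π/L)² + 1).
Simplifying, α = (-45/7 + π^2)/(9 + π^2).


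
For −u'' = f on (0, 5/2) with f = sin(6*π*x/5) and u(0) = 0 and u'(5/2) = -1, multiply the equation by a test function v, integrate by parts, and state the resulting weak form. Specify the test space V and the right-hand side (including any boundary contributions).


V = {v ∈ H^1(0, 5/2) : v(0) = 0} (test functions vanish at x = 0 where u is specified); weak form: ∫_0^5/2 u'v' dx = ∫_0^5/2 (sin(6*π*x/5)) v dx − v(5/2) for all v ∈ V.

Multiply both sides by a test function v and integrate from 0 to 5/2:
  ∫_0^5/2 −u''(x) v(x) dx = ∫_0^5/2 f(x) v(x) dx.
Integrate the LHS by parts once:
  ∫_0^5/2 −u'' v dx = −[u'(x) v(x)]_0^5/2 + ∫_0^5/2 u'(x) v'(x) dx.
Thus ∫_0^5/2 u'(x) v'(x) dx = ∫_0^5/2 f(x) v(x) dx + [u'(x) v(x)]_0^5/2.
Choose V so that boundary terms are either known or forced to vanish.
Mixed BC: u(0) = 0 (Dirichlet) and u'(5/2) = -1 (Neumann). Define V = {v ∈ H^1(0, 5/2) : v(0) = 0}. Then [u' v]_0^5/2 = u'(5/2)·v(5/2) − u'(0)·0 = − v(5/2).
Weak formulation: find u (satisfying any essential BC) such that ∫_0^5/2 u'(x) v'(x) dx = ∫_0^5/2 f v dx − v(5/2) for all v ∈ V (Dirichlet at 0 absorbed into V; Neumann datum at x = 5/2 contributes the boundary term).
Substituting f(x) = sin(6*π*x/5), the right-hand side is ∫_0^5/2 (sin(6*π*x/5)) v dx − v(5/2).


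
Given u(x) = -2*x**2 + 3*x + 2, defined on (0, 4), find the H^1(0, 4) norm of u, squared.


||u||_{H^1}^2 = 5548/15

The H^1 norm (squared) on an interval (0, L) is
  ||u||_{H^1}^2 = ∫_0^L u(x)^2 dx + ∫_0^L u'(x)^2 dx.
Compute u'(x) = 3 - 4*x.
Then u(x)^2 = 4*x**4 - 12*x**3 + x**2 + 12*x + 4 and u'(x)^2 = 16*x**2 - 24*x + 9.
Integrate each monomial from 0 to 4 using ∫_0^4 c·x^n dx = c·4^(n+1)/(n+1):
  ∫_0^4 u(x)^2 dx = ∫_0^4 (4*x^4 - 12*x^3 + x^2 + 12*x + 4) dx. Term by term:
    ∫_0^4 4*x^4 dx = 4096/5;  ∫_0^4 -12*x^3 dx = -768;  ∫_0^4 x^2 dx = 64/3;
    ∫_0^4 12*x dx = 96;  ∫_0^4 4 dx = 16.
  Sum: 4096/5 − 768 + 64/3 + 96 + 16 = 2768/15.
  ∫_0^4 u'(x)^2 dx = ∫_0^4 (16*x^2 - 24*x + 9) dx. Term by term:
    ∫_0^4 16*x^2 dx = 1024/3;  ∫_0^4 -24*x dx = -192;  ∫_0^4 9 dx = 36.
  Sum: 1024/3 − 192 + 36 = 556/3.
Adding: ||u||_{H^1}^2 = 2768/15 + 556/3 = 5548/15.


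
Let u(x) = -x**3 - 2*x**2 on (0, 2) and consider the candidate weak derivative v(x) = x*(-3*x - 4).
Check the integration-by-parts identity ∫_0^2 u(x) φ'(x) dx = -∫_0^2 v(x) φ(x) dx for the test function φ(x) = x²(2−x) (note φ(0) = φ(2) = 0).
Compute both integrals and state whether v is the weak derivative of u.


LHS = 64/5, RHS = 64/5. Yes, v = u' weakly.

u(x) = -x**3 - 2*x**2, classical derivative u'(x) = -3*x**2 - 4*x.
φ(x) = x²(2−x), so φ'(x) = x*(4 - 3*x).
Note φ(0) = φ(2) = 0, so the boundary term u·φ vanishes.
LHS = ∫_0^2 u(x) φ'(x) dx = ∫_0^2 (3*x^5 + 2*x^4 - 8*x^3) dx. Term by term:
  ∫_0^2 3*x^5 dx = 32;  ∫_0^2 2*x^4 dx = 64/5;  ∫_0^2 -8*x^3 dx = -32.
Sum: 32 + 64/5 − 32 = 64/5.
So LHS = 64/5.
∫_0^2 v(x) φ(x) dx = ∫_0^2 (3*x^5 - 2*x^4 - 8*x^3) dx. Term by term:
  ∫_0^2 3*x^5 dx = 32;  ∫_0^2 -2*x^4 dx = -64/5;  ∫_0^2 -8*x^3 dx = -32.
Sum: 32 − 64/5 − 32 = -64/5.
So RHS = -∫_0^2 v(x) φ(x) dx = 64/5.
LHS = RHS, so the identity holds for this test φ.
Moreover u is smooth here and v(x) = u'(x) = -3*x**2 - 4*x pointwise, so the identity holds for every test function. Hence v is the weak derivative of u.


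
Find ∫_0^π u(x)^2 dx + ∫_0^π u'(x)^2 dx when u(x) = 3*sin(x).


||u||_{H^1(0,π)}^2 = 9*π

u'(x) = 3*cos(x).
Expand u² and (u')² and integrate term by term on (0, π), using: for integers n ≥ 1, ∫_0^π sin²(nx) dx = ∫_0^π cos²(nx) dx = π/2; for n ≠ n', ∫_0^π sin(nx)sin(n'x) dx = ∫_0^π cos(nx)cos(n'x) dx = 0; and by product-to-sum, ∫_0^π sin(nx)cos(n'x) dx = ½∫_0^π [sin((n+n')x) + sin((n−n')x)] dx, which is 0 when n+n' is even and 2n/(n²−n'²) when n+n' is odd (it need not vanish on (0, π)).
  u² squared terms: (3)²·∫sin(x)² dx = 9·π/2 = 9*π/2.
  So ∫_0^π u² dx = 9*π/2.
  (u')² squared terms: (3)²·∫cos(x)² dx = 9·π/2 = 9*π/2.
  So ∫_0^π (u')² dx = 9*π/2.
||u||_{H^1}^2 = (9*π/2) + (9*π/2) = 9*π.


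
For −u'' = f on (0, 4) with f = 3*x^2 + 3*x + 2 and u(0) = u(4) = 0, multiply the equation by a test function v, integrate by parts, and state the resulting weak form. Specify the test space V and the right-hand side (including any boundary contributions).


V = H^1_0(0, 4) (so v(0) = v(4) = 0); weak form: ∫_0^4 u'v' dx = ∫_0^4 (3*x^2 + 3*x + 2) v dx for all v ∈ V.

Multiply both sides by a test function v and integrate from 0 to 4:
  ∫_0^4 −u''(x) v(x) dx = ∫_0^4 f(x) v(x) dx.
Integrate the LHS by parts once:
  ∫_0^4 −u'' v dx = −[u'(x) v(x)]_0^4 + ∫_0^4 u'(x) v'(x) dx.
Thus ∫_0^4 u'(x) v'(x) dx = ∫_0^4 f(x) v(x) dx + [u'(x) v(x)]_0^4.
Choose V so that boundary terms are either known or forced to vanish.
u is Dirichlet: u(0) = u(4) = 0. Let V = H^1_0(0, 4); then v(0) = v(4) = 0, and [u' v]_0^4 = 0.
Weak formulation: find u (satisfying any essential BC) such that ∫_0^4 u'(x) v'(x) dx = ∫_0^4 f v dx for all v ∈ V.
Substituting f(x) = 3*x^2 + 3*x + 2, the right-hand side is ∫_0^4 (3*x^2 + 3*x + 2) v dx.


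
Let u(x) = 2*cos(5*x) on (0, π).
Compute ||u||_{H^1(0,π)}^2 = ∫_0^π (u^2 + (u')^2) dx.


||u||_{H^1(0,π)}^2 = 52*π

u'(x) = -10*sin(5*x).
Expand u² and (u')² and integrate term by term on (0, π), using: for integers n ≥ 1, ∫_0^π sin²(nx) dx = ∫_0^π cos²(nx) dx = π/2; for n ≠ n', ∫_0^π sin(nx)sin(n'x) dx = ∫_0^π cos(nx)cos(n'x) dx = 0; and by product-to-sum, ∫_0^π sin(nx)cos(n'x) dx = ½∫_0^π [sin((n+n')x) + sin((n−n')x)] dx, which is 0 when n+n' is even and 2n/(n²−n'²) when n+n' is odd (it need not vanish on (0, π)).
  u² squared terms: (2)²·∫cos(5x)² dx = 4·π/2 = 2*π.
  So ∫_0^π u² dx = 2*π.
  (u')² squared terms: (-10)²·∫sin(5x)² dx = 100·π/2 = 50*π.
  So ∫_0^π (u')² dx = 50*π.
||u||_{H^1}^2 = (2*π) + (50*π) = 52*π.


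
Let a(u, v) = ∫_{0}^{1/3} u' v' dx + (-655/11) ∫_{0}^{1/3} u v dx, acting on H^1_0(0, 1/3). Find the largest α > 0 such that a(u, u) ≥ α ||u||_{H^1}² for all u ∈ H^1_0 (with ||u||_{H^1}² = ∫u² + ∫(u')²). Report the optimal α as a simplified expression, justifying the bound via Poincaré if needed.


α = (-655 + 99*π^2)/(11*(1 + 9*π^2))

Coercivity of a(·,·) on H^1_0(0, 1/3) means a(u, u) ≥ α ||u||_{H^1}² for every u ∈ H^1_0.
The interval has length L = 1/3, and Poincaré/coercivity depend only on L. Here a(u, u) = ∫(u')² + (-655/11)·∫u².
Here c = -655/11 < 0 with |c| < (π/L)² = 9*π^2, so coercivity still holds. The condition a(u,u) ≥ α||u||_{H^1}² reads (1−α)∫(u')² ≥ (α−c)∫u². Any admissible α is ≤ 1 (rapidly oscillating u have ∫u²/∫(u')² → 0), and α = 1 would force 0 ≥ (1−c)∫u², impossible since c < 1; so 1−α > 0. By the sharp Poincaré inequality on H^1_0 of an interval of length L, ∫(u')² ≥ (π/L)²∫u² with equality for the first sine mode sin(π(x−x₀)/L) (x₀ the left endpoint), so the inequality holds for all u iff (1−α)(π/L)² ≥ α − c, i.e. α ≤ ((π/L)² + c)/((π/L)² + 1) = (1 + c(L/π)²)/(1 + (L/π)²). (Direct route, valid since c ≤ 0: Poincaré gives c∫u² ≥ c(L/π)²∫(u')², so a(u,u) ≥ (1 + c(L/π)²)∫(u')², while ||u||_{H^1}² ≤ (1 + (L/π)²)∫(u')²; dividing yields the same α.) With (π/L)² = 9*π^2 and c = -655/11, the largest admissible constant is α = ((π/L)² + c)/((π/L)² + 1).
Simplifying, α = (-655 + 99*π^2)/(11*(1 + 9*π^2)).


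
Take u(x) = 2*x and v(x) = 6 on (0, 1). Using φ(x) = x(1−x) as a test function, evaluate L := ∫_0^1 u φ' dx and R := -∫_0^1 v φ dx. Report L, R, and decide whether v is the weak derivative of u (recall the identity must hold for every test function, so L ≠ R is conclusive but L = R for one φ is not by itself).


LHS = -1/3, RHS = -1. No, v is not the weak derivative of u.

u(x) = 2*x, classical derivative u'(x) = 2.
φ(x) = x(1−x), so φ'(x) = 1 - 2*x.
Note φ(0) = φ(1) = 0, so the boundary term u·φ vanishes.
LHS = ∫_0^1 u(x) φ'(x) dx = ∫_0^1 (-4*x^2 + 2*x) dx. Term by term:
  ∫_0^1 -4*x^2 dx = -4/3;  ∫_0^1 2*x dx = 1.
Sum: -4/3 + 1 = -1/3.
So LHS = -1/3.
∫_0^1 v(x) φ(x) dx = ∫_0^1 (-6*x^2 + 6*x) dx. Term by term:
  ∫_0^1 -6*x^2 dx = -2;  ∫_0^1 6*x dx = 3.
Sum: -2 + 3 = 1.
So RHS = -∫_0^1 v(x) φ(x) dx = -1.
LHS − RHS = 2/3 ≠ 0, so the identity fails.
(For a valid weak derivative the identity must hold for EVERY test function, in particular this one. The failure shows v is NOT the weak derivative of u.)
Correct weak derivative would be u'(x) = 2.


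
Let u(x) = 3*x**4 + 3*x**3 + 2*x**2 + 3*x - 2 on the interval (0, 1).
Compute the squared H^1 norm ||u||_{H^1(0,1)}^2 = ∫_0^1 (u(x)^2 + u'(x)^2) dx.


||u||_{H^1}^2 = 77233/420

The H^1 norm (squared) on an interval (0, L) is
  ||u||_{H^1}^2 = ∫_0^L u(x)^2 dx + ∫_0^L u'(x)^2 dx.
Compute u'(x) = 12*x**3 + 9*x**2 + 4*x + 3.
Then u(x)^2 = 9*x**8 + 18*x**7 + 21*x**6 + 30*x**5 + 10*x**4 + x**2 - 12*x + 4 and u'(x)^2 = 144*x**6 + 216*x**5 + 177*x**4 + 144*x**3 + 70*x**2 + 24*x + 9.
Integrate each monomial from 0 to 1 using ∫_0^1 c·x^n dx = c·1^(n+1)/(n+1):
  ∫_0^1 u(x)^2 dx = ∫_0^1 (9*x^8 + 18*x^7 + 21*x^6 + 30*x^5 + 10*x^4 + x^2 - 12*x + 4) dx. Term by term:
    ∫_0^1 9*x^8 dx = 1;  ∫_0^1 18*x^7 dx = 9/4;  ∫_0^1 21*x^6 dx = 3;
    ∫_0^1 30*x^5 dx = 5;  ∫_0^1 10*x^4 dx = 2;  ∫_0^1 x^2 dx = 1/3;
    ∫_0^1 -12*x dx = -6;  ∫_0^1 4 dx = 4.
  Sum: 1 + 9/4 + 3 + 5 + 2 + 1/3 − 6 + 4 = 139/12.
  ∫_0^1 u'(x)^2 dx = ∫_0^1 (144*x^6 + 216*x^5 + 177*x^4 + 144*x^3 + 70*x^2 + 24*x + 9) dx. Term by term:
    ∫_0^1 144*x^6 dx = 144/7;  ∫_0^1 216*x^5 dx = 36;  ∫_0^1 177*x^4 dx = 177/5;
    ∫_0^1 144*x^3 dx = 36;  ∫_0^1 70*x^2 dx = 70/3;  ∫_0^1 24*x dx = 12;
    ∫_0^1 9 dx = 9.
  Sum: 144/7 + 36 + 177/5 + 36 + 70/3 + 12 + 9 = 18092/105.
Adding: ||u||_{H^1}^2 = 139/12 + 18092/105 = 77233/420.


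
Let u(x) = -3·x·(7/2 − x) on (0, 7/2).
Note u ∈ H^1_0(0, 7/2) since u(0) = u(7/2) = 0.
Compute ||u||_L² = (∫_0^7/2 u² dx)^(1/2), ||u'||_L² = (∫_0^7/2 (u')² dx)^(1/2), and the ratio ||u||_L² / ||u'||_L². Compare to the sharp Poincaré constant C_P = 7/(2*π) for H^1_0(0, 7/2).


||u||_L² / ||u'||_L² = 7*sqrt(10)/20 < C_P = 7/(2*π).

u(x) = -3·x·(7/2 − x), so u'(x) = 6*x - 21/2.
u(x) = -3·x·(7/2 − x) vanishes at x = 0 and x = 7/2, so u ∈ H^1_0(0, 7/2). Differentiate via the product rule and integrate the resulting polynomials term by term.
  ∫_0^7/2 u² dx = ∫_0^7/2 (9*x^4 - 63*x^3 + 441*x^2/4) dx. Term by term:
    ∫_0^7/2 9*x^4 dx = 151263/160;  ∫_0^7/2 -63*x^3 dx = -151263/64;  ∫_0^7/2 441*x^2/4 dx = 50421/32.
  Sum: 151263/160 − 151263/64 + 50421/32 = 50421/320.
  ∫_0^7/2 (u')² dx = ∫_0^7/2 (36*x^2 - 126*x + 441/4) dx. Term by term:
    ∫_0^7/2 36*x^2 dx = 1029/2;  ∫_0^7/2 -126*x dx = -3087/4;  ∫_0^7/2 441/4 dx = 3087/8.
  Sum: 1029/2 − 3087/4 + 3087/8 = 1029/8.
∫_0^7/2 u² dx = 50421/320, so ||u||_L² = 49*sqrt(105)/40.
∫_0^7/2 (u')² dx = 1029/8, so ||u'||_L² = 7*sqrt(42)/4.
Ratio ||u||_L² / ||u'||_L² = 7*sqrt(10)/20.
Sharp Poincaré constant on H^1_0(0, 7/2) is C_P = L/π = 7/(2*π), achieved by sin(2*π/7·x).
A polynomial bump cannot attain the sharp Poincaré constant (only the first sine eigenfunction does), so the ratio is strictly less than C_P, consistent with ||u||_L² ≤ C_P ||u'||_L².


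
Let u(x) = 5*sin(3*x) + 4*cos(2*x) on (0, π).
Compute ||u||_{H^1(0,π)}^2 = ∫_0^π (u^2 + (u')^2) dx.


||u||_{H^1(0,π)}^2 = 240 + 165*π

u'(x) = -8*sin(2*x) + 15*cos(3*x).
Expand u² and (u')² and integrate term by term on (0, π), using: for integers n ≥ 1, ∫_0^π sin²(nx) dx = ∫_0^π cos²(nx) dx = π/2; for n ≠ n', ∫_0^π sin(nx)sin(n'x) dx = ∫_0^π cos(nx)cos(n'x) dx = 0; and by product-to-sum, ∫_0^π sin(nx)cos(n'x) dx = ½∫_0^π [sin((n+n')x) + sin((n−n')x)] dx, which is 0 when n+n' is even and 2n/(n²−n'²) when n+n' is odd (it need not vanish on (0, π)).
  u² squared terms: (4)²·∫cos(2x)² dx = 16·π/2 = 8*π;  (5)²·∫sin(3x)² dx = 25·π/2 = 25*π/2.
  u² cross terms: 2·(4)·(5)·∫cos(2x)·sin(3x) dx = 40·(6/5) = 48.
  So ∫_0^π u² dx = 8*π + 25*π/2 + 48 = 48 + 41*π/2.
  (u')² squared terms: (-8)²·∫sin(2x)² dx = 64·π/2 = 32*π;  (15)²·∫cos(3x)² dx = 225·π/2 = 225*π/2.
  (u')² cross terms: 2·(-8)·(15)·∫sin(2x)·cos(3x) dx = -240·(-4/5) = 192.
  So ∫_0^π (u')² dx = 32*π + 225*π/2 + 192 = 192 + 289*π/2.
||u||_{H^1}^2 = (48 + 41*π/2) + (192 + 289*π/2) = 240 + 165*π.


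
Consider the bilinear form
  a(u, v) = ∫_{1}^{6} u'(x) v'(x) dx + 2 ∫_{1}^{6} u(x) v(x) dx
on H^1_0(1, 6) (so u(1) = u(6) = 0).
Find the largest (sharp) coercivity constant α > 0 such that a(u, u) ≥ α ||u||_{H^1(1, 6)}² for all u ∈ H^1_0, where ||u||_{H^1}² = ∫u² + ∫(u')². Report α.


α = 1

Coercivity of a(·,·) on H^1_0(1, 6) means a(u, u) ≥ α ||u||_{H^1}² for every u ∈ H^1_0.
The interval has length L = 5, and Poincaré/coercivity depend only on L. Here a(u, u) = ∫(u')² + (2)·∫u².
Here c = 2 ≥ 1, so a(u,u) = ∫(u')² + c∫u² ≥ ∫(u')² + ∫u² = ||u||_{H^1}², i.e. α = 1 works. No larger α is possible: a(u,u) ≥ α||u||_{H^1}² means (1−α)∫(u')² ≥ (α−c)∫u², and for the modes u_n = sin(nπ(x−x₀)/L) (x₀ the left endpoint) one has ∫u_n²/∫(u_n')² = (L/(nπ))² → 0, so a(u_n,u_n)/||u_n||_{H^1}² → 1. Hence the optimal constant is α = 1.
Therefore α = 1.


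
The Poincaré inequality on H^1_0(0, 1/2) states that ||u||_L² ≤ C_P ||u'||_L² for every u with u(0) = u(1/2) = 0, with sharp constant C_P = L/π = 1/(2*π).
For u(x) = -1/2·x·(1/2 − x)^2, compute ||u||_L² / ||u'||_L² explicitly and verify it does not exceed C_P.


||u||_L² / ||u'||_L² = sqrt(14)/28 < C_P = 1/(2*π).

u(x) = -1/2·x·(1/2 − x)^2, so u'(x) = (1 - 6*x)*(2*x - 1)/8.
u(x) = -1/2·x·(1/2 − x)^2 vanishes at x = 0 and x = 1/2, so u ∈ H^1_0(0, 1/2). Differentiate via the product rule and integrate the resulting polynomials term by term.
  ∫_0^1/2 u² dx = ∫_0^1/2 (x^6/4 - x^5/2 + 3*x^4/8 - x^3/8 + x^2/64) dx. Term by term:
    ∫_0^1/2 x^6/4 dx = 1/3584;  ∫_0^1/2 -x^5/2 dx = -1/768;  ∫_0^1/2 3*x^4/8 dx = 3/1280;
    ∫_0^1/2 -x^3/8 dx = -1/512;  ∫_0^1/2 x^2/64 dx = 1/1536.
  Sum: 1/3584 − 1/768 + 3/1280 − 1/512 + 1/1536 = 1/53760.
  ∫_0^1/2 (u')² dx = ∫_0^1/2 (9*x^4/4 - 3*x^3 + 11*x^2/8 - x/4 + 1/64) dx. Term by term:
    ∫_0^1/2 9*x^4/4 dx = 9/640;  ∫_0^1/2 -3*x^3 dx = -3/64;  ∫_0^1/2 11*x^2/8 dx = 11/192;
    ∫_0^1/2 -x/4 dx = -1/32;  ∫_0^1/2 1/64 dx = 1/128.
  Sum: 9/640 − 3/64 + 11/192 − 1/32 + 1/128 = 1/960.
∫_0^1/2 u² dx = 1/53760, so ||u||_L² = sqrt(210)/3360.
∫_0^1/2 (u')² dx = 1/960, so ||u'||_L² = sqrt(15)/120.
Ratio ||u||_L² / ||u'||_L² = sqrt(14)/28.
Sharp Poincaré constant on H^1_0(0, 1/2) is C_P = L/π = 1/(2*π), achieved by sin(2*π·x).
A polynomial bump cannot attain the sharp Poincaré constant (only the first sine eigenfunction does), so the ratio is strictly less than C_P, consistent with ||u||_L² ≤ C_P ||u'||_L².


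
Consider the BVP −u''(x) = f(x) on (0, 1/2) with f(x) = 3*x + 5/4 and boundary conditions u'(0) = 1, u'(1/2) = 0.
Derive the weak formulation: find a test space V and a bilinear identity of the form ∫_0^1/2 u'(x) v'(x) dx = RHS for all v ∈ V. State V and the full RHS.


V = H^1(0, 1/2) (v unrestricted at boundary; u is determined up to an additive constant); weak form: ∫_0^1/2 u'v' dx = ∫_0^1/2 (3*x + 5/4) v dx − v(0) for all v ∈ V.

Multiply both sides by a test function v and integrate from 0 to 1/2:
  ∫_0^1/2 −u''(x) v(x) dx = ∫_0^1/2 f(x) v(x) dx.
Integrate the LHS by parts once:
  ∫_0^1/2 −u'' v dx = −[u'(x) v(x)]_0^1/2 + ∫_0^1/2 u'(x) v'(x) dx.
Thus ∫_0^1/2 u'(x) v'(x) dx = ∫_0^1/2 f(x) v(x) dx + [u'(x) v(x)]_0^1/2.
Choose V so that boundary terms are either known or forced to vanish.
u has inhomogeneous Neumann u'(0) = 1, u'(1/2) = 0. [u' v]_0^1/2 = (0)·v(1/2) − (1)·v(0) = − v(0). Take V = H^1(0, 1/2); boundary term becomes part of RHS.
Weak formulation: find u (satisfying any essential BC) such that ∫_0^1/2 u'(x) v'(x) dx = ∫_0^1/2 f v dx − v(0) for all v ∈ V (Neumann data are natural BCs: they enter the RHS as boundary terms).
Substituting f(x) = 3*x + 5/4, the right-hand side is ∫_0^1/2 (3*x + 5/4) v dx − v(0).
Compatibility check (pure Neumann): taking v ≡ 1 ∈ V gives 0 = ∫_0^1/2 f dx + (0) − (1), i.e. ∫_0^1/2 f dx must equal u'(0) − u'(1/2) = 1. Indeed ∫_0^1/2 (3*x + 5/4) dx = 1, so the data are compatible. The solution is then unique only up to an additive constant (fix it e.g. by requiring ∫_0^1/2 u dx = 0).
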